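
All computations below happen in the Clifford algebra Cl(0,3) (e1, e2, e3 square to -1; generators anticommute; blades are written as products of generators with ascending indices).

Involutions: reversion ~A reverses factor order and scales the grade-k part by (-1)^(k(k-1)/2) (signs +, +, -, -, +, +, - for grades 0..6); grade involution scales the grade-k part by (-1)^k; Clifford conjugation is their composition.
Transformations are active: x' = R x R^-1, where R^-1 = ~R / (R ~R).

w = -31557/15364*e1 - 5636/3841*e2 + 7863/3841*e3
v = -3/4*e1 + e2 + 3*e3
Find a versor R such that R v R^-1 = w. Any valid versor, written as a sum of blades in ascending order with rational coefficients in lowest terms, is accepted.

Take R = v + w = -10770/3841*e1 - 1795/3841*e2 + 19386/3841*e3. Because q(v) = q(w) = -169/16, conjugation by R sends v exactly to w.
Answer: -10770/3841*e1 - 1795/3841*e2 + 19386/3841*e3


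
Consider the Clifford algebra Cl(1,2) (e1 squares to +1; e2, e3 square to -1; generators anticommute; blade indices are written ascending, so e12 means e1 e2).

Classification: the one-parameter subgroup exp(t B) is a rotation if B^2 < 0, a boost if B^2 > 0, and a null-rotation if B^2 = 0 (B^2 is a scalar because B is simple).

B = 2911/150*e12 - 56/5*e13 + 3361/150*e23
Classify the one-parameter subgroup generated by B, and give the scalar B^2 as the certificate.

B^2 term by term: the squares give (2911/150)^2*(e12)^2 + (-56/5)^2*(e13)^2 + (3361/150)^2*(e23)^2 = 8473921/22500*(+1) + 3136/25*(+1) + 11296321/22500*(-1) = 0 (each basis 2-blade squares to minus the product of its generators' squares); cross terms between blades sharing an index anticommute and cancel. So B^2 = 0.
Answer: null-rotation, certificate B^2 = 0. Because 0 is invariant under every versor sandwich, the classification follows from its sign alone.


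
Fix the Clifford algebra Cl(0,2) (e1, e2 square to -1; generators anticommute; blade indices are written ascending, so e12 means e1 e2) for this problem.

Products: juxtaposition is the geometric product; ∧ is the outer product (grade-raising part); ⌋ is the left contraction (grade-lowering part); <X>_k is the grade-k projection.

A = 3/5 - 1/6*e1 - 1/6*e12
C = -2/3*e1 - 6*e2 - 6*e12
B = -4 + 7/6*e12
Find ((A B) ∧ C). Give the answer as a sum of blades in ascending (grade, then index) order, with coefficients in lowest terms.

step 1: -397/180 + 2/3*e1 + 7/36*e2 + 41/30*e12
step 2: 397/270*e1 + 397/30*e2 + 1264/135*e12
Answer: 397/270*e1 + 397/30*e2 + 1264/135*e12


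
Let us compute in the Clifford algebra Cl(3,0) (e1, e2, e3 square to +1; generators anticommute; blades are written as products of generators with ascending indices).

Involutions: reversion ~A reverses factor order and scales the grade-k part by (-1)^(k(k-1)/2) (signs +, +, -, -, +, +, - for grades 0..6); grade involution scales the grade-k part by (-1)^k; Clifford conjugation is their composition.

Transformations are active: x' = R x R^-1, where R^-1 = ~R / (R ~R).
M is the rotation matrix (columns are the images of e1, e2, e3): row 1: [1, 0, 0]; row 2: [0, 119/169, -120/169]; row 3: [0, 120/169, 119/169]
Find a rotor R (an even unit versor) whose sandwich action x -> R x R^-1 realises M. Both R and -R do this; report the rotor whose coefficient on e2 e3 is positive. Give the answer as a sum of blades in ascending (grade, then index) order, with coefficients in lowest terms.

Method: write R = a + b12*e1 e2 + b13*e1 e3 + b23*e2 e3 with a^2 + b12^2 + b13^2 + b23^2 = 1 (so R^-1 = ~R). Expanding the columns R e_j ~R gives tr M = 4a^2 - 1 and, from the antisymmetric part, M21 - M12 = -4a*b12, M13 - M31 = 4a*b13, M32 - M23 = -4a*b23.
Here tr M = 407/169, so a^2 = (1 + tr M)/4 = 144/169 and a = ±12/13. Taking a = 12/13: M21 - M12 = 0, M13 - M31 = 0, M32 - M23 = 240/169, giving b12 = 0, b13 = 0, b23 = -5/13, i.e. R = 12/13 - 5/13*e2 e3.
Its e2 e3 coefficient is negative, so report the other preimage -R.
Answer: -12/13 + 5/13*e2 e3. Key observation: the double cover Spin(3) -> SO(3) sends R and -R to the same matrix (trace 407/169 here), so the stated sign of the e2 e3 coefficient is what selects one sheet.


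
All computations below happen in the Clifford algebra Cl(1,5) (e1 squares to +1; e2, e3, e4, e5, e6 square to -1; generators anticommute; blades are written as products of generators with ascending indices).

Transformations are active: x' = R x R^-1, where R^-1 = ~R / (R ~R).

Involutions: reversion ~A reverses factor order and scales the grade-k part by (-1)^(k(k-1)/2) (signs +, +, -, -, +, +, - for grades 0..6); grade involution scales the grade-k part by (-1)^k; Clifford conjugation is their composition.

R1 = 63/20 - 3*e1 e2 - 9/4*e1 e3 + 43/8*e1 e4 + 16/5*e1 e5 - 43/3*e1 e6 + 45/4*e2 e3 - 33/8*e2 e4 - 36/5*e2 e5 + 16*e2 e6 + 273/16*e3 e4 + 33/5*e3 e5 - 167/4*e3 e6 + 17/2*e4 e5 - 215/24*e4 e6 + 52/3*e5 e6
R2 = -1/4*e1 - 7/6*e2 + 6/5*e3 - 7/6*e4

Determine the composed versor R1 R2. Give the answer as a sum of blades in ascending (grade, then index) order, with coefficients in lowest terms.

Distribute over the terms of R2 (each basis-blade product reordered to ascending indices, repeated generators contracted through their squares):
R1 (-1/4*e1) = -63/80*e1 - 3/4*e2 - 9/16*e3 + 43/32*e4 + 4/5*e5 - 43/12*e6 - 45/16*e1 e2 e3 + 33/32*e1 e2 e4 + 9/5*e1 e2 e5 - 4*e1 e2 e6 - 273/64*e1 e3 e4 - 33/20*e1 e3 e5 + 167/16*e1 e3 e6 - 17/8*e1 e4 e5 + 215/96*e1 e4 e6 - 13/3*e1 e5 e6
R1 (-7/6*e2) = -7/2*e1 - 147/40*e2 - 105/8*e3 + 77/16*e4 + 42/5*e5 - 56/3*e6 - 21/8*e1 e2 e3 + 301/48*e1 e2 e4 + 56/15*e1 e2 e5 - 301/18*e1 e2 e6 - 637/32*e2 e3 e4 - 77/10*e2 e3 e5 + 1169/24*e2 e3 e6 - 119/12*e2 e4 e5 + 1505/144*e2 e4 e6 - 182/9*e2 e5 e6
R1 (6/5*e3) = 27/10*e1 - 27/2*e2 + 189/50*e3 + 819/40*e4 + 198/25*e5 - 501/10*e6 - 18/5*e1 e2 e3 - 129/20*e1 e3 e4 - 96/25*e1 e3 e5 + 86/5*e1 e3 e6 + 99/20*e2 e3 e4 + 216/25*e2 e3 e5 - 96/5*e2 e3 e6 + 51/5*e3 e4 e5 - 43/4*e3 e4 e6 + 104/5*e3 e5 e6
R1 (-7/6*e4) = 301/48*e1 - 77/16*e2 + 637/32*e3 - 147/40*e4 - 119/12*e5 + 1505/144*e6 + 7/2*e1 e2 e4 + 21/8*e1 e3 e4 + 56/15*e1 e4 e5 - 301/18*e1 e4 e6 - 105/8*e2 e3 e4 - 42/5*e2 e4 e5 + 56/3*e2 e4 e6 + 77/10*e3 e4 e5 - 1169/24*e3 e4 e6 - 182/9*e4 e5 e6
Summing the partial products and collecting blades:
Answer: 281/60*e1 - 1819/80*e2 + 7999/800*e3 + 3673/160*e4 + 2161/300*e5 - 44567/720*e6 - 723/80*e1 e2 e3 + 1037/96*e1 e2 e4 + 83/15*e1 e2 e5 - 373/18*e1 e2 e6 - 2589/320*e1 e3 e4 - 549/100*e1 e3 e5 + 2211/80*e1 e3 e6 + 193/120*e1 e4 e5 - 4171/288*e1 e4 e6 - 13/3*e1 e5 e6 - 4493/160*e2 e3 e4 + 47/50*e2 e3 e5 + 3541/120*e2 e3 e6 - 1099/60*e2 e4 e5 + 4193/144*e2 e4 e6 - 182/9*e2 e5 e6 + 179/10*e3 e4 e5 - 1427/24*e3 e4 e6 + 104/5*e3 e5 e6 - 182/9*e4 e5 e6


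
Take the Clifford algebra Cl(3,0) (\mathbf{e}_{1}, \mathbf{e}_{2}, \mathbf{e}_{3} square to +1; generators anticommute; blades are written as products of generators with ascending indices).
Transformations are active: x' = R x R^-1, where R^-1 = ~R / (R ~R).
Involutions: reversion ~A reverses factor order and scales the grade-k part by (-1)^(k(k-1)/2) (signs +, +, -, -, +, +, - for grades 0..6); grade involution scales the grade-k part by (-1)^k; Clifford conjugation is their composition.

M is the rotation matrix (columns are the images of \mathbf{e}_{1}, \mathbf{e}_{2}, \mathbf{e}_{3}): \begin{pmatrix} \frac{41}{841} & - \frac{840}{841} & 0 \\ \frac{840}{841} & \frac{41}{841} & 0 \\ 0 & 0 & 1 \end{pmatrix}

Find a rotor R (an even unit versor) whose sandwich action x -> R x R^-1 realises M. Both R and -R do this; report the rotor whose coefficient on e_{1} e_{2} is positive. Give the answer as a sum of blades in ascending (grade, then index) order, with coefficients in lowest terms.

Method: write R = a + b12*e_{1} e_{2} + b13*e_{1} e_{3} + b23*e_{2} e_{3} with a^2 + b12^2 + b13^2 + b23^2 = 1 (so R^-1 = ~R). Expanding the columns R e_j ~R gives tr M = 4a^2 - 1 and, from the antisymmetric part, M21 - M12 = -4a*b12, M13 - M31 = 4a*b13, M32 - M23 = -4a*b23.
Here tr M = \frac{923}{841}, so a^2 = (1 + tr M)/4 = \frac{441}{841} and a = ±\frac{21}{29}. Taking a = \frac{21}{29}: M21 - M12 = \frac{1680}{841}, M13 - M31 = 0, M32 - M23 = 0, giving b12 = -\frac{20}{29}, b13 = 0, b23 = 0, i.e. R = \frac{21}{29} - \frac{20}{29} e_{1} e_{2}.
Its e_{1} e_{2} coefficient is negative, so report the other preimage -R.
Answer: -\frac{21}{29} + \frac{20}{29} e_{1} e_{2}. Recall the cover is two-to-one: with M of trace \frac{923}{841}, both preimages act alike, and the stated e_{1} e_{2} sign chooses the sheet.


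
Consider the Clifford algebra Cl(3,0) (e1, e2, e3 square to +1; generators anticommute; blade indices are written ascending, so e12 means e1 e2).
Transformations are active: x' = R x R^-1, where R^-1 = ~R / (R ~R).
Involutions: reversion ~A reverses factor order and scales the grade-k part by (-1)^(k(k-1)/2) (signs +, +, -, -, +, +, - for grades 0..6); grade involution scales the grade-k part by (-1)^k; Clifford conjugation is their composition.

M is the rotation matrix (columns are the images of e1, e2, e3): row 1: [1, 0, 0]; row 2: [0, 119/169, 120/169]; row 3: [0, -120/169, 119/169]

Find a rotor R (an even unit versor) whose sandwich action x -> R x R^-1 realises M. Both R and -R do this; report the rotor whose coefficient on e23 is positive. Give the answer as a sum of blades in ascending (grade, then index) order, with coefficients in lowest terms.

Method: write R = a + b12*e12 + b13*e13 + b23*e23 with a^2 + b12^2 + b13^2 + b23^2 = 1 (so R^-1 = ~R). Expanding the columns R e_j ~R gives tr M = 4a^2 - 1 and, from the antisymmetric part, M21 - M12 = -4a*b12, M13 - M31 = 4a*b13, M32 - M23 = -4a*b23.
Here tr M = 407/169, so a^2 = (1 + tr M)/4 = 144/169 and a = ±12/13. Taking a = 12/13: M21 - M12 = 0, M13 - M31 = 0, M32 - M23 = -240/169, giving b12 = 0, b13 = 0, b23 = 5/13, i.e. R = 12/13 + 5/13*e23.
Its e23 coefficient is already positive.
Answer: 12/13 + 5/13*e23. Sheet selection: the two-to-one cover makes ±R indistinguishable at the matrix level (trace 407/169), so uniqueness comes from the required sign on e23.


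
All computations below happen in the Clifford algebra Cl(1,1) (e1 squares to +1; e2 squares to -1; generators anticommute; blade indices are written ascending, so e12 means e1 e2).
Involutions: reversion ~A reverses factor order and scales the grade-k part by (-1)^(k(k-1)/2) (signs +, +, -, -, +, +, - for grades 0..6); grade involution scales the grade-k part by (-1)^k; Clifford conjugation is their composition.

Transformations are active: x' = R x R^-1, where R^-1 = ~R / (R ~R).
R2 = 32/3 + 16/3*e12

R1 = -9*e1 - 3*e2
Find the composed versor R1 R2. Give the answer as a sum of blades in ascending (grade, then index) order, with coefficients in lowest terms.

Distribute over the terms of R1 (each basis-blade product reordered to ascending indices, repeated generators contracted through their squares):
(-9*e1) R2 = -96*e1 - 48*e2
(-3*e2) R2 = -16*e1 - 32*e2
Summing the partial products and collecting blades:
Answer: -112*e1 - 80*e2


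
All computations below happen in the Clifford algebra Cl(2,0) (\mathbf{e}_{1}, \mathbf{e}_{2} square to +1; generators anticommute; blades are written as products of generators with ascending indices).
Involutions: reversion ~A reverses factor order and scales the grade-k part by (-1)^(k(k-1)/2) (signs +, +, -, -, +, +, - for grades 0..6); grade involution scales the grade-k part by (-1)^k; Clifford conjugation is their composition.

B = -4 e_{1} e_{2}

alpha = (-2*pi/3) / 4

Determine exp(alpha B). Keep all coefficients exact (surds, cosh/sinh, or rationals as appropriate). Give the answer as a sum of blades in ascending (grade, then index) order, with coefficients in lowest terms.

B^2 = (-4)^2*(e_{1} e_{2})^2 = 16*(-1) = -16 (a basis 2-blade squares to minus the product of its generators' squares).
B^2 = -16 — since the square is negative, the closed form is circular: l = 4, alpha*l = - \frac{2 \pi}{3}, so exp(alpha B) = cos(- \frac{2 \pi}{3}) + (sin(- \frac{2 \pi}{3})/4)*B = - \frac{1}{2} + (- \frac{\sqrt{3}}{8})*B.
Answer: - \frac{1}{2} + \frac{\sqrt{3}}{2} e_{1} e_{2}


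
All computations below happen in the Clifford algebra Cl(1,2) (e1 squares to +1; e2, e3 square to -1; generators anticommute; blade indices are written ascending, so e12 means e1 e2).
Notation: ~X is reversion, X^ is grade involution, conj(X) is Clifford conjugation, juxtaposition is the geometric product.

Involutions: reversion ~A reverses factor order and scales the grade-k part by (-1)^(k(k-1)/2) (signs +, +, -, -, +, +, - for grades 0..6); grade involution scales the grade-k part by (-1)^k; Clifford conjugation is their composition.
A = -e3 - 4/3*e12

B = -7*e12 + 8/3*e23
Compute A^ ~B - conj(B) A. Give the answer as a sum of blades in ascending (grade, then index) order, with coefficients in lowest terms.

first term: -28/3 - 8/3*e2 - 32/9*e13 + 7*e123
second term: -28/3 - 8/3*e2 + 32/9*e13 - 7*e123
Answer: -64/9*e13 + 14*e123


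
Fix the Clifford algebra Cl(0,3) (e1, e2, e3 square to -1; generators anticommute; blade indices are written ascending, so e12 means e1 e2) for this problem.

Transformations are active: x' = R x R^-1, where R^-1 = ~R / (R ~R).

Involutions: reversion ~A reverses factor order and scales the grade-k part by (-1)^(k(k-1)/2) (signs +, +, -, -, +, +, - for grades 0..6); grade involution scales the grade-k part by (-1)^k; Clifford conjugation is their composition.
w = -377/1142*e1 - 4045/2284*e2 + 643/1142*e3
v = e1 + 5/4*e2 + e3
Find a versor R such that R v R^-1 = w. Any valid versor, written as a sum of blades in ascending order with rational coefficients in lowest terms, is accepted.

Sketch: the shared square -57/16 makes R = v + w = 765/1142*e1 - 595/1142*e2 + 1785/1142*e3 the natural versor; its sandwich fixes that direction, negates (v - w)/2, and sends v to w.
Answer: 765/1142*e1 - 595/1142*e2 + 1785/1142*e3


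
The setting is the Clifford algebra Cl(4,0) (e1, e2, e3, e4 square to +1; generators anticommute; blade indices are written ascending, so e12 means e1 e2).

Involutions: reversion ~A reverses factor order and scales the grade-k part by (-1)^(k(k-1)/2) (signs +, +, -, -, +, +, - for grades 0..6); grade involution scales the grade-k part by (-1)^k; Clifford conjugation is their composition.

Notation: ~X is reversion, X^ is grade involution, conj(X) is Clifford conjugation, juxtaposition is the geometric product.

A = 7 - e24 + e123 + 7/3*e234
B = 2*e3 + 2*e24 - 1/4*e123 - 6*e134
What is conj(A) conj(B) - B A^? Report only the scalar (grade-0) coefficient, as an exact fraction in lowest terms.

first term: 9/4 - 56/3*e3 - 16*e12 - 7/12*e14 - 46/3*e24 + 17/4*e123 - 161/4*e134 + 2*e234
second term: 7/4 + 28/3*e3 - 16*e12 - 7/12*e14 + 38/3*e24 + 17/4*e123 - 177/4*e134 + 2*e234
Answer: 1/2


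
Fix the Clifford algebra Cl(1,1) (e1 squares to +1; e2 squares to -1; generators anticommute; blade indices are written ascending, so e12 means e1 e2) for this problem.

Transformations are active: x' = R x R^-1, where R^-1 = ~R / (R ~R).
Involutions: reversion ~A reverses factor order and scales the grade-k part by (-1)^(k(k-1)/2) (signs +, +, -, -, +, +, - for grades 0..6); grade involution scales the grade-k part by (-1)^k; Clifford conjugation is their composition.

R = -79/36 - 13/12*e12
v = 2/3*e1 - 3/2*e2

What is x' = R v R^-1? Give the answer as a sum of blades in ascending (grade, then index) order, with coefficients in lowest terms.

~R = -79/36 + 13/12*e12, and R ~R = 295/81, so R^-1 = ~R / (295/81).
R v = -667/216*e1 + 289/72*e2
Answer: 43253/14160*e1 - 15751/4720*e2


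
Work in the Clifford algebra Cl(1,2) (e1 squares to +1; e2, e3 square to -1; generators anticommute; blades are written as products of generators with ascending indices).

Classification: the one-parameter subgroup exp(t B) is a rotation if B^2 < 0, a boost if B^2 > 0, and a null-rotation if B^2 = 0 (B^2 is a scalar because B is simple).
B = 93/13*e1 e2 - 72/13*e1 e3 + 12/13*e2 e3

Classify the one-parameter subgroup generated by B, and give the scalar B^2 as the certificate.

B^2 term by term: the squares give (93/13)^2*(e1 e2)^2 + (-72/13)^2*(e1 e3)^2 + (12/13)^2*(e2 e3)^2 = 8649/169*(+1) + 5184/169*(+1) + 144/169*(-1) = 81 (each basis 2-blade squares to minus the product of its generators' squares); cross terms between blades sharing an index anticommute and cancel. So B^2 = 81.
Answer: boost, certificate B^2 = 81. Key observation: B^2 = 81 is a conjugation invariant, so its sign decides the class regardless of the surface form of B.


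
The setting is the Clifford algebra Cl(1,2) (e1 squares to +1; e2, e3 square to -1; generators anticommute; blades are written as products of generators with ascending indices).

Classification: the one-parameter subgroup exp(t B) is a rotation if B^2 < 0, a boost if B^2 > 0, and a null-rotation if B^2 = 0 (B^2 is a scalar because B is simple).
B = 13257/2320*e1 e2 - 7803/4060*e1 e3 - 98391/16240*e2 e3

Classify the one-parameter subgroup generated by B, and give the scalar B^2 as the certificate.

B^2 term by term: the squares give (13257/2320)^2*(e1 e2)^2 + (-7803/4060)^2*(e1 e3)^2 + (-98391/16240)^2*(e2 e3)^2 = 175748049/5382400*(+1) + 60886809/16483600*(+1) + 9680788881/263737600*(-1) = -9/25 (each basis 2-blade squares to minus the product of its generators' squares); cross terms between blades sharing an index anticommute and cancel. So B^2 = -9/25.
Answer: rotation, certificate B^2 = -9/25. The invariant at work: B^2 = -9/25 is unchanged by conjugation, hence its sign classifies the subgroup whatever basis B is written in.


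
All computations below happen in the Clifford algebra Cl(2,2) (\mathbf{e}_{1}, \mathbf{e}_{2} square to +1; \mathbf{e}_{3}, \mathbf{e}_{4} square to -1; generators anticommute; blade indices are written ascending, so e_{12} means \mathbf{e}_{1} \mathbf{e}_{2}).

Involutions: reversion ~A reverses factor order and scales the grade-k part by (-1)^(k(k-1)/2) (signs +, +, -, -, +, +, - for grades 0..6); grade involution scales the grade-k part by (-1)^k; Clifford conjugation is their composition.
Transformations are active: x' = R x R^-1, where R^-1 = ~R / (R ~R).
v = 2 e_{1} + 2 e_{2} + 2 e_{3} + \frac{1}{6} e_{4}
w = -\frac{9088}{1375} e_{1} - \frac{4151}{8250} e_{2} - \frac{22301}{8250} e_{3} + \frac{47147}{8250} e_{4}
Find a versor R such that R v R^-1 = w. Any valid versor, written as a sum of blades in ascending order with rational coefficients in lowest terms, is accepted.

Here q(v) = q(w) = \frac{143}{36}; the classical choice R = v + w = -\frac{6338}{1375} e_{1} + \frac{12349}{8250} e_{2} - \frac{5801}{8250} e_{3} + \frac{8087}{1375} e_{4} then realises v -> w under the sandwich.
Answer: -\frac{6338}{1375} e_{1} + \frac{12349}{8250} e_{2} - \frac{5801}{8250} e_{3} + \frac{8087}{1375} e_{4}


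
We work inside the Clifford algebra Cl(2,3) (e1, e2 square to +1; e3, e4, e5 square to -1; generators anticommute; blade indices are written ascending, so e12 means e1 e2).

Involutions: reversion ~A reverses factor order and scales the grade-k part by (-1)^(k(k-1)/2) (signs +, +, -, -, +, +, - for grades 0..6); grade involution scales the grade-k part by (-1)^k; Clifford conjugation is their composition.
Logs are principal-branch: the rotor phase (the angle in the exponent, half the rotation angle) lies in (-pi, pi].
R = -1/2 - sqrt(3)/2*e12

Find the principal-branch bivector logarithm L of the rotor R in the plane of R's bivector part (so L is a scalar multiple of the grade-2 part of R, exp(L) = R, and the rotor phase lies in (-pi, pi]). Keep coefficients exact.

The scalar part of R is -1/2, which pins the rotor phase on the principal branch; dividing the bivector part by the sine of that phase recovers the unit plane, and L is the phase times that plane.
Concretely: cos(phase) = -1/2 gives phase = ±2*pi/3, and since phase/sin(phase) is even the sign is immaterial: L = (phase/sin(phase)) * <R>_2 = (4*sqrt(3)*pi/9) * <R>_2.
Answer: -2*pi/3*e12


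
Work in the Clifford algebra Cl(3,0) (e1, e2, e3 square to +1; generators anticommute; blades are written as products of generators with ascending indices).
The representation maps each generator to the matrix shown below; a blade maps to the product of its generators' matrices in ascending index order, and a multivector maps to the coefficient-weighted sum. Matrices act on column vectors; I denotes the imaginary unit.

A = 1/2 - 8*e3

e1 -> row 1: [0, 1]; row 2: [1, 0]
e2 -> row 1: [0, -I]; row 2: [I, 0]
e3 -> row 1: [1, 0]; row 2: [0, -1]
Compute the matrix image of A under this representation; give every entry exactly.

M = (1/2)*1 + (-8)*rho(e3), summed entrywise (1 is the identity matrix):
Answer: row 1: [-15/2, 0]; row 2: [0, 17/2]


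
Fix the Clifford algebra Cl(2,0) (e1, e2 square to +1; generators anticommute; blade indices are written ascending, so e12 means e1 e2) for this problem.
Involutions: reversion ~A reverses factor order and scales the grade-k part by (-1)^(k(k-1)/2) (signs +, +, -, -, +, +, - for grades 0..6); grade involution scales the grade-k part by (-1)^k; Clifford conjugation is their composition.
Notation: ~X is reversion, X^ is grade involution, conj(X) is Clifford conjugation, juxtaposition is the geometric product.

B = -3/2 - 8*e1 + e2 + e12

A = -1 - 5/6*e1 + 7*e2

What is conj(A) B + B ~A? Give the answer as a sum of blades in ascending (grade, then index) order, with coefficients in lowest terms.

first term: -73/6 + 55/4*e1 + 31/3*e2 - 337/6*e12
second term: 91/6 + 65/4*e1 - 32/3*e2 - 337/6*e12
Answer: 3 + 30*e1 - 1/3*e2 - 337/3*e12


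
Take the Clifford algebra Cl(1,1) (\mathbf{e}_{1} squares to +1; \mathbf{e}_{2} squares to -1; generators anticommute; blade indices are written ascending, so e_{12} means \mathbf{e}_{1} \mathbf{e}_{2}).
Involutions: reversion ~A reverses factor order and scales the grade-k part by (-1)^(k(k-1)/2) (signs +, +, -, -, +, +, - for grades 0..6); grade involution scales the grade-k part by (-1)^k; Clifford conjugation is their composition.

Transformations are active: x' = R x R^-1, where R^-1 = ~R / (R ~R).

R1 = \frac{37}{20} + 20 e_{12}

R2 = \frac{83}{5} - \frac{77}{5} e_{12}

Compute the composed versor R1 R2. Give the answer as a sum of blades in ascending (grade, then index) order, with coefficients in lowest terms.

Distribute over the terms of R1 (each basis-blade product reordered to ascending indices, repeated generators contracted through their squares):
(\frac{37}{20}) R2 = \frac{3071}{100} - \frac{2849}{100} e_{12}
(20 e_{12}) R2 = -308 + 332 e_{12}
Summing the partial products and collecting blades:
Answer: -\frac{27729}{100} + \frac{30351}{100} e_{12}


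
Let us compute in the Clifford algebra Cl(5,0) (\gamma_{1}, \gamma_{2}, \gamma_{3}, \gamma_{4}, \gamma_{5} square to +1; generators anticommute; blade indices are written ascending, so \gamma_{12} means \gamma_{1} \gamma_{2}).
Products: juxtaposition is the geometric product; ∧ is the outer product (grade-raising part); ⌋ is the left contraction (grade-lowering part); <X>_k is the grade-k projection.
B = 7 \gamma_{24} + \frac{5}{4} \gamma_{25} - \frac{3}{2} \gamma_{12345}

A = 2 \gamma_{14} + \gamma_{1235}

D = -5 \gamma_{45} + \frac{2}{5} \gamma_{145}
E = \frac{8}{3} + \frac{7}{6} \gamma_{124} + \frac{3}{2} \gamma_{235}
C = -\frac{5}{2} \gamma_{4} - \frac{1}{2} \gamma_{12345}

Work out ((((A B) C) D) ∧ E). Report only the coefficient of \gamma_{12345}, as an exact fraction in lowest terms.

step 1: \frac{3}{2} \gamma_{4} - 14 \gamma_{12} + \frac{5}{4} \gamma_{13} + 3 \gamma_{235} - \frac{5}{2} \gamma_{1245} - 7 \gamma_{1345}
step 2: -\frac{15}{4} - \frac{7}{2} \gamma_{2} + \frac{5}{4} \gamma_{3} + \frac{3}{2} \gamma_{14} + 35 \gamma_{124} - \frac{25}{4} \gamma_{125} - \frac{25}{8} \gamma_{134} - \frac{35}{2} \gamma_{135} - \frac{5}{8} \gamma_{245} - 7 \gamma_{345} + \frac{3}{4} \gamma_{1235} + \frac{15}{2} \gamma_{2345}
step 3: -\frac{25}{8} \gamma_{2} - 35 \gamma_{3} - \frac{3}{5} \gamma_{5} - \frac{1}{4} \gamma_{12} - \frac{14}{5} \gamma_{13} - \frac{15}{2} \gamma_{15} + \frac{75}{2} \gamma_{23} + \frac{5}{2} \gamma_{24} + 14 \gamma_{25} + 7 \gamma_{34} - \frac{5}{4} \gamma_{35} + \frac{75}{4} \gamma_{45} - 3 \gamma_{123} - \frac{125}{4} \gamma_{124} - 175 \gamma_{125} - \frac{175}{2} \gamma_{134} + \frac{125}{8} \gamma_{135} - \frac{3}{2} \gamma_{145} + \frac{3}{10} \gamma_{234} + \frac{35}{2} \gamma_{245} - \frac{25}{4} \gamma_{345} + \frac{15}{4} \gamma_{1234} + \frac{7}{5} \gamma_{1245} - \frac{1}{2} \gamma_{1345}
step 4: -\frac{25}{3} \gamma_{2} - \frac{280}{3} \gamma_{3} - \frac{8}{5} \gamma_{5} - \frac{2}{3} \gamma_{12} - \frac{112}{15} \gamma_{13} - 20 \gamma_{15} + 100 \gamma_{23} + \frac{20}{3} \gamma_{24} + \frac{112}{3} \gamma_{25} + \frac{56}{3} \gamma_{34} - \frac{10}{3} \gamma_{35} + 50 \gamma_{45} - 8 \gamma_{123} - \frac{250}{3} \gamma_{124} - \frac{1400}{3} \gamma_{125} - \frac{700}{3} \gamma_{134} + \frac{125}{3} \gamma_{135} - 4 \gamma_{145} + \frac{4}{5} \gamma_{234} + \frac{140}{3} \gamma_{245} - \frac{50}{3} \gamma_{345} - \frac{185}{6} \gamma_{1234} + \frac{133}{30} \gamma_{1245} - \frac{4}{3} \gamma_{1345} + \frac{35}{24} \gamma_{12345}
Answer: \frac{35}{24}


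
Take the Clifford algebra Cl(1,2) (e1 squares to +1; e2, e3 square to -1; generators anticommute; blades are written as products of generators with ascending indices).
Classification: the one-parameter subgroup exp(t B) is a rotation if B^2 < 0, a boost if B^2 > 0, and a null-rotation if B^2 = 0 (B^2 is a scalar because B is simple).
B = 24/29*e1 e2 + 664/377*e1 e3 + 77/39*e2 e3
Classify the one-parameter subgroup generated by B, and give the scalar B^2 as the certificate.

B^2 term by term: the squares give (24/29)^2*(e1 e2)^2 + (664/377)^2*(e1 e3)^2 + (77/39)^2*(e2 e3)^2 = 576/841*(+1) + 440896/142129*(+1) + 5929/1521*(-1) = -1/9 (each basis 2-blade squares to minus the product of its generators' squares); cross terms between blades sharing an index anticommute and cancel. So B^2 = -1/9.
Answer: rotation, certificate B^2 = -1/9. Certificate logic: -1/9 is a conjugation-invariant scalar, so its sign fixes rotation versus boost versus null-rotation outright.


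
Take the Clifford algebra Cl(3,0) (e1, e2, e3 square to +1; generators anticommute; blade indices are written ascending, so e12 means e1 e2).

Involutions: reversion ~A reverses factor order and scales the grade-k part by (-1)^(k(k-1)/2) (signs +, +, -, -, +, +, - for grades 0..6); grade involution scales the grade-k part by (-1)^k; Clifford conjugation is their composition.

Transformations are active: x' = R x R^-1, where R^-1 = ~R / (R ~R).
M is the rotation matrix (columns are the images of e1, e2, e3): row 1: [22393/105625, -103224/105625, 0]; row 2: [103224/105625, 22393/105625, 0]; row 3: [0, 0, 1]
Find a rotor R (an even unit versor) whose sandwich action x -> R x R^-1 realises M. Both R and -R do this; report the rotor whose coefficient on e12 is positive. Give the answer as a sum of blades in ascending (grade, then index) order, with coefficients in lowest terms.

Method: write R = a + b12*e12 + b13*e13 + b23*e23 with a^2 + b12^2 + b13^2 + b23^2 = 1 (so R^-1 = ~R). Expanding the columns R e_j ~R gives tr M = 4a^2 - 1 and, from the antisymmetric part, M21 - M12 = -4a*b12, M13 - M31 = 4a*b13, M32 - M23 = -4a*b23.
Here tr M = 150411/105625, so a^2 = (1 + tr M)/4 = 64009/105625 and a = ±253/325. Taking a = 253/325: M21 - M12 = 206448/105625, M13 - M31 = 0, M32 - M23 = 0, giving b12 = -204/325, b13 = 0, b23 = 0, i.e. R = 253/325 - 204/325*e12.
Its e12 coefficient is negative, so report the other preimage -R.
Answer: -253/325 + 204/325*e12. Why the constraint matters: R and -R act identically through the sandwich — M has trace 150411/105625 either way — so only the sign condition on e12 picks one of the two preimages.


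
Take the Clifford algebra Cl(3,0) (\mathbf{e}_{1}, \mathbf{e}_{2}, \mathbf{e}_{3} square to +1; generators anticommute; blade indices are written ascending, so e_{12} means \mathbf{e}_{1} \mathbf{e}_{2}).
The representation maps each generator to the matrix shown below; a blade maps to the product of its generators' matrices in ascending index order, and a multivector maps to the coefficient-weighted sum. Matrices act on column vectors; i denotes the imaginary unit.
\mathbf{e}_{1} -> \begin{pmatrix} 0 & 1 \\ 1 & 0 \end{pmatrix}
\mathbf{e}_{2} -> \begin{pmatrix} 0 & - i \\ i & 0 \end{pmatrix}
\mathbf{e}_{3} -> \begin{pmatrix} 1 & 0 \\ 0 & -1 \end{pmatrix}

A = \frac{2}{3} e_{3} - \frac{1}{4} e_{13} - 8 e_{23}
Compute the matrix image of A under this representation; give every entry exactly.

Bivector images (products of the table entries): rho(e_{13}) = rho(\mathbf{e}_{1})rho(\mathbf{e}_{3}) = \begin{pmatrix} 0 & -1 \\ 1 & 0 \end{pmatrix}; rho(e_{23}) = rho(\mathbf{e}_{2})rho(\mathbf{e}_{3}) = \begin{pmatrix} 0 & i \\ i & 0 \end{pmatrix}.
M = (\frac{2}{3})*rho(e_{3}) + (-\frac{1}{4})*rho(e_{13}) + (-8)*rho(e_{23}), summed entrywise:
Answer: \begin{pmatrix} \frac{2}{3} & \frac{1}{4} - 8 i \\ - \frac{1}{4} - 8 i & - \frac{2}{3} \end{pmatrix}


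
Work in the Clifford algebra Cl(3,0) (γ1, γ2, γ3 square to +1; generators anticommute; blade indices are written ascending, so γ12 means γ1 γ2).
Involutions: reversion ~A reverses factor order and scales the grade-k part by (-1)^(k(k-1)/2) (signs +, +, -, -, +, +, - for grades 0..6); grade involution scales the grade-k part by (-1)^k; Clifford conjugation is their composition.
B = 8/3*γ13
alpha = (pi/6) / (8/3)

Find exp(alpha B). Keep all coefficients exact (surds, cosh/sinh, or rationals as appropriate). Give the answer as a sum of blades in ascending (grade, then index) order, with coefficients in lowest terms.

B^2 = (8/3)^2*(γ13)^2 = 64/9*(-1) = -64/9 (a basis 2-blade squares to minus the product of its generators' squares).
B^2 = -64/9 — B^2 < 0, so the exponential closes trigonometrically: l = 8/3, alpha*l = pi/6, so exp(alpha B) = cos(pi/6) + (sin(pi/6)/(8/3))*B = sqrt(3)/2 + (3/16)*B.
Answer: sqrt(3)/2 + 1/2*γ13


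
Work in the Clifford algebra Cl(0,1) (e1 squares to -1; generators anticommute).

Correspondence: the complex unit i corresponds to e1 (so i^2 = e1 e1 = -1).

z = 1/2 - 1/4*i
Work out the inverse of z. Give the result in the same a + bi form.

In blades: z = 1/2 - 1/4*e1.
With qbar = 1/2 + 1/4*e1 (scalar fixed, mapped units negated), z qbar = 5/16 (the sum of squared coefficients), so z^-1 = qbar / (5/16) = 8/5 + 4/5*e1; translating back:
Answer: 8/5 + 4/5*i


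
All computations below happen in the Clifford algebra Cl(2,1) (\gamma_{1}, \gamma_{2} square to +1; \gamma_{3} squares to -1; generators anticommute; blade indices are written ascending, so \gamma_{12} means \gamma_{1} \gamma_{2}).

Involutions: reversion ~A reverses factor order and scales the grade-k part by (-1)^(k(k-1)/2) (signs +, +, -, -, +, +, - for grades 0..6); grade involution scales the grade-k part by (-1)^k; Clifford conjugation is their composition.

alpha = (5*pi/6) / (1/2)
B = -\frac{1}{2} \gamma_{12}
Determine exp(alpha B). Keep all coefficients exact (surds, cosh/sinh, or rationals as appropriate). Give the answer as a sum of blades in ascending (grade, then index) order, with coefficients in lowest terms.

B^2 = (-\frac{1}{2})^2*(\gamma_{12})^2 = \frac{1}{4}*(-1) = -\frac{1}{4} (a basis 2-blade squares to minus the product of its generators' squares).
B^2 = -\frac{1}{4} — the series telescopes trigonometrically here: l = \frac{1}{2}, alpha*l = \frac{5 \pi}{6}, so exp(alpha B) = cos(\frac{5 \pi}{6}) + (sin(\frac{5 \pi}{6})/(\frac{1}{2}))*B = - \frac{\sqrt{3}}{2} + (1)*B.
Answer: - \frac{\sqrt{3}}{2} - \frac{1}{2} \gamma_{12}


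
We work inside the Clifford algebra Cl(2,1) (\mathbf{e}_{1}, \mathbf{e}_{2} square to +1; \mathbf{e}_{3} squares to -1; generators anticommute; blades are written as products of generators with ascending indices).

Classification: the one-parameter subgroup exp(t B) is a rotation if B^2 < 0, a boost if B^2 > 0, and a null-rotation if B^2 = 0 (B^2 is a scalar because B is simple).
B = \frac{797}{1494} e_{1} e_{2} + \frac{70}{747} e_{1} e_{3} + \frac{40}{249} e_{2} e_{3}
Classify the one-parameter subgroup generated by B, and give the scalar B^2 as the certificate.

B^2 term by term: the squares give (\frac{797}{1494})^2*(e_{1} e_{2})^2 + (\frac{70}{747})^2*(e_{1} e_{3})^2 + (\frac{40}{249})^2*(e_{2} e_{3})^2 = \frac{635209}{2232036}*(-1) + \frac{4900}{558009}*(+1) + \frac{1600}{62001}*(+1) = -\frac{1}{4} (each basis 2-blade squares to minus the product of its generators' squares); cross terms between blades sharing an index anticommute and cancel. So B^2 = -\frac{1}{4}.
Answer: rotation, certificate B^2 = -\frac{1}{4}. One invariant decides it: the square -\frac{1}{4} survives every conjugation, and its sign is exactly the classification.


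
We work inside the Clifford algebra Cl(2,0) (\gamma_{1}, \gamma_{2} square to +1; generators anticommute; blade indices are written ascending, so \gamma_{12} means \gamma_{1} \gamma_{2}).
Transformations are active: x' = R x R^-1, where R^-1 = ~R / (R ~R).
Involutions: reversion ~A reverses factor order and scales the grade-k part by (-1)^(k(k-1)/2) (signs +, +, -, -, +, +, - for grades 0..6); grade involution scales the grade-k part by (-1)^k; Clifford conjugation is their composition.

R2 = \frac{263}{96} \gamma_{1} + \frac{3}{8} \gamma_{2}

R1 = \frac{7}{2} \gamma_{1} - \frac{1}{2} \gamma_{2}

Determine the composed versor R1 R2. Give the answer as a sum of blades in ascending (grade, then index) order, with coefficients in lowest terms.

Distribute over the terms of R1 (each basis-blade product reordered to ascending indices, repeated generators contracted through their squares):
(\frac{7}{2} \gamma_{1}) R2 = \frac{1841}{192} + \frac{21}{16} \gamma_{12}
(-\frac{1}{2} \gamma_{2}) R2 = -\frac{3}{16} + \frac{263}{192} \gamma_{12}
Summing the partial products and collecting blades:
Answer: \frac{1805}{192} + \frac{515}{192} \gamma_{12}


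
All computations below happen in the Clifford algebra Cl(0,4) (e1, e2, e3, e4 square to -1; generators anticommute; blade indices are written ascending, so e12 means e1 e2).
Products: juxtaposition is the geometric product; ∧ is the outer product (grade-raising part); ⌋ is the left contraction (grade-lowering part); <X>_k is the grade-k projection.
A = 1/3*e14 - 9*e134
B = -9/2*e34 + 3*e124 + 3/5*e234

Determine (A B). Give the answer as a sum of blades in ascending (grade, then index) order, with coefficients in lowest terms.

step 1: -81/2*e1 + e2 + 27/5*e12 - 3/2*e13 - 27*e23 - 1/5*e123
Answer: -81/2*e1 + e2 + 27/5*e12 - 3/2*e13 - 27*e23 - 1/5*e123


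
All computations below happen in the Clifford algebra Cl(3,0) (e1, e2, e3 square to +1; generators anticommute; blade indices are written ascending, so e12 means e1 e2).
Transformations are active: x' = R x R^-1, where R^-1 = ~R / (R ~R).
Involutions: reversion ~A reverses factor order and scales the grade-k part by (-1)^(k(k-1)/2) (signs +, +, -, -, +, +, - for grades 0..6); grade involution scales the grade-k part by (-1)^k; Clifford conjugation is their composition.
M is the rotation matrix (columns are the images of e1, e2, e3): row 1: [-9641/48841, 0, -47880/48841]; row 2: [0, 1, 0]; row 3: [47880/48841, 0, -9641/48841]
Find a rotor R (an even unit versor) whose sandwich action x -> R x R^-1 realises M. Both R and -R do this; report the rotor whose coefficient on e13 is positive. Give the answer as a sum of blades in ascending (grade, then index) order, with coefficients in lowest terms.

Method: write R = a + b12*e12 + b13*e13 + b23*e23 with a^2 + b12^2 + b13^2 + b23^2 = 1 (so R^-1 = ~R). Expanding the columns R e_j ~R gives tr M = 4a^2 - 1 and, from the antisymmetric part, M21 - M12 = -4a*b12, M13 - M31 = 4a*b13, M32 - M23 = -4a*b23.
Here tr M = 29559/48841, so a^2 = (1 + tr M)/4 = 19600/48841 and a = ±140/221. Taking a = 140/221: M21 - M12 = 0, M13 - M31 = -95760/48841, M32 - M23 = 0, giving b12 = 0, b13 = -171/221, b23 = 0, i.e. R = 140/221 - 171/221*e13.
Its e13 coefficient is negative, so report the other preimage -R.
Answer: -140/221 + 171/221*e13. Key observation: the double cover Spin(3) -> SO(3) sends R and -R to the same matrix (trace 29559/48841 here), so the stated sign of the e13 coefficient is what selects one sheet.


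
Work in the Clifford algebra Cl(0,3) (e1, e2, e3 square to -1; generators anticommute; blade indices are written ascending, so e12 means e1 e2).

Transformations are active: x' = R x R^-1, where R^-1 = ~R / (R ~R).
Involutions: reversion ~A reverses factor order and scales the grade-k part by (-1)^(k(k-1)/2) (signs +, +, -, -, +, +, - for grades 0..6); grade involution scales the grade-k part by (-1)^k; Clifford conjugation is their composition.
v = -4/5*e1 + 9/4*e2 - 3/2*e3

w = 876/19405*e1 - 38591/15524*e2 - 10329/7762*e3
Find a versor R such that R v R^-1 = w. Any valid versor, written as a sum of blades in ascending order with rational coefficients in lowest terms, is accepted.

Since q(v) = q(w) = -3181/400, the sum R = v + w = -14648/19405*e1 - 1831/7762*e2 - 10986/3881*e3 does the job whenever invertible.
Answer: -14648/19405*e1 - 1831/7762*e2 - 10986/3881*e3


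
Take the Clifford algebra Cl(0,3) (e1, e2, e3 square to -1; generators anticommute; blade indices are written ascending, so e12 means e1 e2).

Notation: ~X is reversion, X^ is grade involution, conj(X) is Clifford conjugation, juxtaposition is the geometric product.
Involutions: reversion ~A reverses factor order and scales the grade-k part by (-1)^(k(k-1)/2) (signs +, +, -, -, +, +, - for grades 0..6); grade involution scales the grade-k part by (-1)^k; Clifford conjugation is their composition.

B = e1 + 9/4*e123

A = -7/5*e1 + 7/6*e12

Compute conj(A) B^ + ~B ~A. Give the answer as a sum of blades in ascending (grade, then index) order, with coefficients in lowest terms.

first term: 7/5 + 7/6*e2 - 21/8*e3 + 63/20*e23
second term: 7/5 + 7/6*e2 - 21/8*e3 - 63/20*e23
Answer: 14/5 + 7/3*e2 - 21/4*e3


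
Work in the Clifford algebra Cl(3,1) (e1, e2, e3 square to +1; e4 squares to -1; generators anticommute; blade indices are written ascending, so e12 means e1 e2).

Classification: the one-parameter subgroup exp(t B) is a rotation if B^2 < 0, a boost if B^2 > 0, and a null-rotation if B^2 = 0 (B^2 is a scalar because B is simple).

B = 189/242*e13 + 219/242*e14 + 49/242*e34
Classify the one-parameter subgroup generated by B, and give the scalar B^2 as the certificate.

B^2 term by term: the squares give (189/242)^2*(e13)^2 + (219/242)^2*(e14)^2 + (49/242)^2*(e34)^2 = 35721/58564*(-1) + 47961/58564*(+1) + 2401/58564*(+1) = 1/4 (each basis 2-blade squares to minus the product of its generators' squares); cross terms between blades sharing an index anticommute and cancel. So B^2 = 1/4.
Answer: boost, certificate B^2 = 1/4. The scalar 1/4 is the complete invariant here: its sign names the subgroup type.


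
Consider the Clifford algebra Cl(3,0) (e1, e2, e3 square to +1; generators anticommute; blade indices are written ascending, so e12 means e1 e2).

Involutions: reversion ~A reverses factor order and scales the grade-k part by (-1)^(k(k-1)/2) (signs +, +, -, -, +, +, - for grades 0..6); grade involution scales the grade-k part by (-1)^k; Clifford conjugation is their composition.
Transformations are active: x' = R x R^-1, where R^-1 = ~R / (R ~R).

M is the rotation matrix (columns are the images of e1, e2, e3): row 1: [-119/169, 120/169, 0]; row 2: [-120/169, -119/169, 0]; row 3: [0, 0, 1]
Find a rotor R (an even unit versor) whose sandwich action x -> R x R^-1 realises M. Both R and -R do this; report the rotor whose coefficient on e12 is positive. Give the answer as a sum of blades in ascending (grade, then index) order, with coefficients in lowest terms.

Method: write R = a + b12*e12 + b13*e13 + b23*e23 with a^2 + b12^2 + b13^2 + b23^2 = 1 (so R^-1 = ~R). Expanding the columns R e_j ~R gives tr M = 4a^2 - 1 and, from the antisymmetric part, M21 - M12 = -4a*b12, M13 - M31 = 4a*b13, M32 - M23 = -4a*b23.
Here tr M = -69/169, so a^2 = (1 + tr M)/4 = 25/169 and a = ±5/13. Taking a = 5/13: M21 - M12 = -240/169, M13 - M31 = 0, M32 - M23 = 0, giving b12 = 12/13, b13 = 0, b23 = 0, i.e. R = 5/13 + 12/13*e12.
Its e12 coefficient is already positive.
Answer: 5/13 + 12/13*e12. Note: both R and -R realise this M (trace -69/169); the covering map identifies them, and the e12-coefficient sign is the tie-breaker.
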